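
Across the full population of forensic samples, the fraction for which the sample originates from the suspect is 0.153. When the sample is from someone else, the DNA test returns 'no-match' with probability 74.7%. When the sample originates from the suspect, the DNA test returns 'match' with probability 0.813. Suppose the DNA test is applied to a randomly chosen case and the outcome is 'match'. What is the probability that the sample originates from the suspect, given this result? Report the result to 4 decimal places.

Let H be the event that the sample originates from the suspect. P(H) = 0.153, so P(¬H) = 0.847. With E the 'match' result, P(E|H) = 0.813 and P(E|¬H) = 0.253.
P(E) = 0.813·0.153 + 0.253·0.847 = 0.12439 + 0.21429 = 0.33868.
By Bayes' theorem, P(H|E) = 0.12439 / 0.33868 = 0.3673.

P(H | E) ≈ 0.3673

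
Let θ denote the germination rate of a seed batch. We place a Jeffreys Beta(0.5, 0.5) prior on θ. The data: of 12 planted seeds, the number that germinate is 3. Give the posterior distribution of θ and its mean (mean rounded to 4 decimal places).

Posterior: Beta(3.5, 9.5); mean ≈ 0.2692

The binomial likelihood is conjugate to the Beta prior: with 3 successes and 9 failures, the posterior is Beta(0.5+3, 0.5+9) = Beta(3.5, 9.5).
Posterior mean = α/(α+β) = 3.5/13 = 0.2692.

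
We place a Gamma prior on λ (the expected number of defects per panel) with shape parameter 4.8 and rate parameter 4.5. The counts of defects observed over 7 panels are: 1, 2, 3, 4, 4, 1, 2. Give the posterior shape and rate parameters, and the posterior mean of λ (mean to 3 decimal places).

The Poisson likelihood adds the total count to the shape and the number of exposure periods to the rate. Here ∑xᵢ = 17 and n = 7, so shape 4.8→21.8 and rate 4.5→11.5.
E[λ | data] = 21.8/11.5 = 1.896.

Posterior: Gamma(shape=21.8, rate=11.5); mean ≈ 1.896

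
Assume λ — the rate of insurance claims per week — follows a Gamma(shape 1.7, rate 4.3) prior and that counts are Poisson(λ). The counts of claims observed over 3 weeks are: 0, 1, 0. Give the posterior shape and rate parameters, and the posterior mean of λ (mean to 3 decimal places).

Posterior: Gamma(shape=2.7, rate=7.3); mean ≈ 0.370

The Poisson likelihood adds the total count to the shape and the number of exposure periods to the rate. Here ∑xᵢ = 1 and n = 3, so shape 1.7→2.7 and rate 4.3→7.3.
Posterior mean = shape/rate = 2.7/7.3 = 0.370.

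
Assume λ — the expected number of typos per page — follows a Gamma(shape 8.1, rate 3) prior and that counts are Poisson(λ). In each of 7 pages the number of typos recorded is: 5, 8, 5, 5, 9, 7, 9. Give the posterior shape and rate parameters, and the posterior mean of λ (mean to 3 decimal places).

Posterior: Gamma(shape=56.1, rate=10); mean ≈ 5.610

Total count ∑xᵢ = 48 over n = 7 pages.
Gamma is conjugate to the Poisson likelihood: posterior is Gamma(shape = 8.1+48 = 56.1, rate = 3+7 = 10).
E[λ | data] = 56.1/10 = 5.610.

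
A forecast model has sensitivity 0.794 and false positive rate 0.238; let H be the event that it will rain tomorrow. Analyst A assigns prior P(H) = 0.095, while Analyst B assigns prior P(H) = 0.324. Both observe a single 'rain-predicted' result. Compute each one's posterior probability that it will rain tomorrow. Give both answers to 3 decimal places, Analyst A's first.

Analyst A: 0.259; Analyst B: 0.615

P('+'|H) = 0.794, P('+'|¬H) = 0.238.
Analyst A: numerator 0.794·0.095 = 0.075430; evidence = 0.075430+0.238·0.905 = 0.29082; posterior = 0.259.
Analyst B: numerator 0.794·0.324 = 0.25726; evidence = 0.25726+0.238·0.676 = 0.41814; posterior = 0.615.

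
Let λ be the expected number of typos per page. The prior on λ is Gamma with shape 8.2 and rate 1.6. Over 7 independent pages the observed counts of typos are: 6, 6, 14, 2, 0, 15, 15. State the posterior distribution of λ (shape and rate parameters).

Total count ∑xᵢ = 58 over n = 7 pages.
Gamma is conjugate to the Poisson likelihood: posterior is Gamma(shape = 8.2+58 = 66.2, rate = 1.6+7 = 8.6).

Posterior: Gamma(shape=66.2, rate=8.6)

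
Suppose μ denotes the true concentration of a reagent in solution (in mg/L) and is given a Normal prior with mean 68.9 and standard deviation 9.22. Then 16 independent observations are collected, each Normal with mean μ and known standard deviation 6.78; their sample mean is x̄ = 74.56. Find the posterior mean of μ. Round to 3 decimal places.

Prior precision 1/τ₀² = 1/9.22² = 0.0117635; data precision n/σ² = 16/6.78² = 0.348065.
Posterior precision = 0.0117635 + 0.348065 = 0.359829.
Posterior mean = (0.0117635·68.9 + 0.348065·74.56) / 0.359829 = 74.375.

Posterior mean ≈ 74.375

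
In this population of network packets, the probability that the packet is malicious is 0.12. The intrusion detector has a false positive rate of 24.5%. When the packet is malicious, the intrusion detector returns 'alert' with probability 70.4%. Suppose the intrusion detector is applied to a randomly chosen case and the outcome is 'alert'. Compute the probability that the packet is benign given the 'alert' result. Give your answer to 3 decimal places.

Write H for 'the packet is malicious'. Prior odds H:¬H = 0.12/0.88 = 0.13636. For the 'alert' outcome, the likelihood ratio is 0.704/0.245 = 2.8735.
Posterior odds = 0.13636 × 2.8735 = 0.39184, so P(H|E) = 0.39184/(1+0.39184) = 0.282. Then P(¬H|E) = 1 − 0.282 = 0.718.

P(¬H | E) ≈ 0.718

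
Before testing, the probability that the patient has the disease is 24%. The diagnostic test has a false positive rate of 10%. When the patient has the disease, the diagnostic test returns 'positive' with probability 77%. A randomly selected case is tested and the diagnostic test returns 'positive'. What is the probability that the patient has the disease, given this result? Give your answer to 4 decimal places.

P(H | E) ≈ 0.7086

Write H for 'the patient has the disease'. Prior odds H:¬H = 0.24/0.76 = 0.31579. For the 'positive' outcome, the likelihood ratio is 0.77/0.1 = 7.7000.
Posterior odds = 0.31579 × 7.7000 = 2.4316, so P(H|E) = 2.4316/(1+2.4316) = 0.7086.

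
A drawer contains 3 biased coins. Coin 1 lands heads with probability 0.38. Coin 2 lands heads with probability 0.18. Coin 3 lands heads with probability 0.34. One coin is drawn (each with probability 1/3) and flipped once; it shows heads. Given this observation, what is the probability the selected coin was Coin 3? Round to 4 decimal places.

P(heads|C1) = 0.38; P(heads|C2) = 0.18; P(heads|C3) = 0.34.
Prior × likelihood for each source: 0.333333·0.38=0.1267, 0.333333·0.18=0.06000, 0.333333·0.34=0.1133. Summing gives P(heads) = 0.30000.
P(Coin 3 | heads) = 0.1133 / 0.30000 = 0.3778.

Posterior probability ≈ 0.3778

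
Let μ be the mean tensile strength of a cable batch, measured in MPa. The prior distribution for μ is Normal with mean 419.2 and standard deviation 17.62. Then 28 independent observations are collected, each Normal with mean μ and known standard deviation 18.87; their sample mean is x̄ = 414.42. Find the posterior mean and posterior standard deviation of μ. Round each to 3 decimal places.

Posterior mean ≈ 414.608; posterior SD ≈ 3.495

Prior precision 1/τ₀² = 1/17.62² = 0.00322098; data precision n/σ² = 28/18.87² = 0.0786347.
Posterior precision = 0.00322098 + 0.0786347 = 0.0818557, giving posterior SD = 1/√0.0818557 = 3.495.
Posterior mean = (0.00322098·419.2 + 0.0786347·414.42) / 0.0818557 = 414.608.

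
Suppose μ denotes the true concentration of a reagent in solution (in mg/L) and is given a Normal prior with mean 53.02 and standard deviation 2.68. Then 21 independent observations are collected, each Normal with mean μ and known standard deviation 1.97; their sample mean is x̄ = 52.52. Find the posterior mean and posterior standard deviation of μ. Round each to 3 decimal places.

Posterior mean ≈ 52.533; posterior SD ≈ 0.424

With known σ, the Normal prior is conjugate. Weight on the data is w = (n/σ²)/(n/σ² + 1/τ₀²) = 5.41112/(5.41112+0.139229) = 0.97492.
Posterior mean = w·x̄ + (1−w)·μ₀ = 0.97492·52.52 + 0.025085·53.02 = 52.533. Posterior variance = 1/(5.41112+0.139229) = 0.180169, so SD = 0.424.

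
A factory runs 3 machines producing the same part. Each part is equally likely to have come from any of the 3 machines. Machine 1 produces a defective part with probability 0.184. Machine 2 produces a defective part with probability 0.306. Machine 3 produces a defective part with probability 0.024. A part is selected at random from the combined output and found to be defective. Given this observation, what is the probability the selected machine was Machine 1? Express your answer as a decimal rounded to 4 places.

P(defective|M1) = 0.184; P(defective|M2) = 0.306; P(defective|M3) = 0.024.
Prior × likelihood for each source: 0.333333·0.184=0.06133, 0.333333·0.306=0.1020, 0.333333·0.024=0.008000. Summing gives P(defective) = 0.17133.
P(Machine 1 | defective) = 0.06133 / 0.17133 = 0.3580.

Posterior probability ≈ 0.3580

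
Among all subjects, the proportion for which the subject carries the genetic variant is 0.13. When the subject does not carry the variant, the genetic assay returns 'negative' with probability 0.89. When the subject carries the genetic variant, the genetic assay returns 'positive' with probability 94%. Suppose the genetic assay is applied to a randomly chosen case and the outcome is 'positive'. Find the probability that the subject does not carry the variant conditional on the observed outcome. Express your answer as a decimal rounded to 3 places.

P(¬H | E) ≈ 0.439

Write H for 'the subject carries the genetic variant'. Prior odds H:¬H = 0.13/0.87 = 0.14943. For the 'positive' outcome, the likelihood ratio is 0.94/0.11 = 8.5455.
Posterior odds = 0.14943 × 8.5455 = 1.2769, so P(H|E) = 1.2769/(1+1.2769) = 0.561. Then P(¬H|E) = 1 − 0.561 = 0.439.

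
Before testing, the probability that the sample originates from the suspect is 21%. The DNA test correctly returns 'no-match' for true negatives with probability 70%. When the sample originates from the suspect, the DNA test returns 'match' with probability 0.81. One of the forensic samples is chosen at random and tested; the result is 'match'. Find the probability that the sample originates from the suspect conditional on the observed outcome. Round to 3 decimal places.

P(H | E) ≈ 0.418

Let H be the event that the sample originates from the suspect. P(H) = 0.21, so P(¬H) = 0.79. With E the 'match' result, P(E|H) = 0.81 and P(E|¬H) = 0.3.
P(E) = 0.81·0.21 + 0.3·0.79 = 0.17010 + 0.23700 = 0.40710.
By Bayes' theorem, P(H|E) = 0.17010 / 0.40710 = 0.418.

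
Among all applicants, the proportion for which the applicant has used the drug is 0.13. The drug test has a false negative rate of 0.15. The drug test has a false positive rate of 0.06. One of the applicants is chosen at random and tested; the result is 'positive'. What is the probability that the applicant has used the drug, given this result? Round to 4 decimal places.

Let H be the event that the applicant has used the drug. P(H) = 0.13, so P(¬H) = 0.87. With E the 'positive' result, P(E|H) = 0.85 and P(E|¬H) = 0.06.
P(E) = 0.85·0.13 + 0.06·0.87 = 0.11050 + 0.052200 = 0.16270.
By Bayes' theorem, P(H|E) = 0.11050 / 0.16270 = 0.6792.

P(H | E) ≈ 0.6792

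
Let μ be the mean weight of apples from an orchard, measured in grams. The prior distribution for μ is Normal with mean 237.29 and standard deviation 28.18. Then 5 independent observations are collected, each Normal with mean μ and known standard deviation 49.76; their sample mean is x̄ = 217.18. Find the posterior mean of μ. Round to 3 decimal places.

Posterior mean ≈ 224.904

Prior precision 1/τ₀² = 1/28.18² = 0.00125927; data precision n/σ² = 5/49.76² = 0.00201934.
Posterior precision = 0.00125927 + 0.00201934 = 0.00327861.
Posterior mean = (0.00125927·237.29 + 0.00201934·217.18) / 0.00327861 = 224.904.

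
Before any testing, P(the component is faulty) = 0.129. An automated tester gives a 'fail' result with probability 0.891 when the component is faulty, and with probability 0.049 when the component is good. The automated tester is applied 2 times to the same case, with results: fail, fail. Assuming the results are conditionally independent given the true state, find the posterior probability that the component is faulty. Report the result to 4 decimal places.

Let H be the event that the component is faulty; start with P(H) = 0.129. P('fail'|H) = 0.891, P('fail'|¬H) = 0.049.
Update on result 1 ('fail'): P(H) ← 0.891·0.1290 / (0.891·0.1290 + 0.049·0.8710) = 0.11494/0.15762 = 0.7292.
Update on result 2 ('fail'): P(H) ← 0.891·0.7292 / (0.891·0.7292 + 0.049·0.2708) = 0.64974/0.66301 = 0.9800.

Posterior P(H) ≈ 0.9800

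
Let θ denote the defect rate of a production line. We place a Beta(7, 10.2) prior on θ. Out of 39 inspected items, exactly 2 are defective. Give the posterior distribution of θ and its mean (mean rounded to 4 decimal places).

The binomial likelihood is conjugate to the Beta prior: with 2 successes and 37 failures, the posterior is Beta(7+2, 10.2+37) = Beta(9, 47.2).
Posterior mean = α/(α+β) = 9/56.2 = 0.1601.

Posterior: Beta(9, 47.2); mean ≈ 0.1601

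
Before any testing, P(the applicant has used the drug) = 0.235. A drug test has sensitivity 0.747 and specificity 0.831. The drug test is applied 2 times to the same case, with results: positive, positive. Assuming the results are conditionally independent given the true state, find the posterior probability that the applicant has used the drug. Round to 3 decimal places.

Let H be the event that the applicant has used the drug; start with P(H) = 0.235. P('positive'|H) = 0.747, P('positive'|¬H) = 0.169.
Update on result 1 ('positive'): P(H) ← 0.747·0.2350 / (0.747·0.2350 + 0.169·0.7650) = 0.17554/0.30483 = 0.5759.
Update on result 2 ('positive'): P(H) ← 0.747·0.5759 / (0.747·0.5759 + 0.169·0.4241) = 0.43018/0.50186 = 0.8572.

Posterior P(H) ≈ 0.857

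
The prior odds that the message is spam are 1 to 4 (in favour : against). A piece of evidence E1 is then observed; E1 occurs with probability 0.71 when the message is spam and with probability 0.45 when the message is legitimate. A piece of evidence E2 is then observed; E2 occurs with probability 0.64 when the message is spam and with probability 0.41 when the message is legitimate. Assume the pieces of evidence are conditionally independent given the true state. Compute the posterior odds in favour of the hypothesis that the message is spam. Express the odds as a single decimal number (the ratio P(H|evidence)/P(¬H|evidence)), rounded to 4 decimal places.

Prior odds = 1/4 = 0.25000.
Likelihood ratio for E1 = 0.71/0.45 = 1.5778.
Likelihood ratio for E2 = 0.64/0.41 = 1.5610.
Posterior odds = prior odds × LR₁ × LR₂ = 0.61572.

Posterior odds ≈ 0.6157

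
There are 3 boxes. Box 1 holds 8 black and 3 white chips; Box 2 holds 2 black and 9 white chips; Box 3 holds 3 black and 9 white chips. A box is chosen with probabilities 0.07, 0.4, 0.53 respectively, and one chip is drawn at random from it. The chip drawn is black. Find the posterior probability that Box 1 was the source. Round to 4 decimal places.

Tabulate prior·likelihood by source: [1] prior 0.07, lik 0.7273, product 0.05091; [2] prior 0.4, lik 0.1818, product 0.07273; [3] prior 0.53, lik 0.25, product 0.1325.
Normalizing constant = 0.25614; the posterior for Box 1 is its product over the sum, 0.05091/0.25614 = 0.1988.

Posterior probability ≈ 0.1988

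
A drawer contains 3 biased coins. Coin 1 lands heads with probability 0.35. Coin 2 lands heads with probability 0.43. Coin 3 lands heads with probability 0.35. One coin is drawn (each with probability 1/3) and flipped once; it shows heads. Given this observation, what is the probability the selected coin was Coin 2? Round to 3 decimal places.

Posterior probability ≈ 0.381

Tabulate prior·likelihood by source: [1] prior 0.333333, lik 0.35, product 0.1167; [2] prior 0.333333, lik 0.43, product 0.1433; [3] prior 0.333333, lik 0.35, product 0.1167.
Normalizing constant = 0.37667; the posterior for Coin 2 is its product over the sum, 0.1433/0.37667 = 0.381.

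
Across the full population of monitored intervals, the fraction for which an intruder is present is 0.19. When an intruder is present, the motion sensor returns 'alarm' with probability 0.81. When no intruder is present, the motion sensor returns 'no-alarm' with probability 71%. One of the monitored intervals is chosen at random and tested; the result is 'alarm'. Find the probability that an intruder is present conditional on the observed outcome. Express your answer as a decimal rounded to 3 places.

P(H | E) ≈ 0.396

Write H for 'an intruder is present'. Prior odds H:¬H = 0.19/0.81 = 0.23457. For the 'alarm' outcome, the likelihood ratio is 0.81/0.29 = 2.7931.
Posterior odds = 0.23457 × 2.7931 = 0.65517, so P(H|E) = 0.65517/(1+0.65517) = 0.396.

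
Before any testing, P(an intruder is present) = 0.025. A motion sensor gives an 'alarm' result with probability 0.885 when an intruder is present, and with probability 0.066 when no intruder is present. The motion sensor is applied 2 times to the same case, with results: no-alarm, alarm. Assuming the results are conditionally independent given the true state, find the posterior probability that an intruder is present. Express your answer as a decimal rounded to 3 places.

Posterior P(H) ≈ 0.041

With H the event that an intruder is present, the joint likelihood of the observed sequence is P(data|H) = 0.115·0.885 = 0.10178 and P(data|¬H) = 0.934·0.066 = 0.061644.
Bayes: P(H|data) = 0.025·0.10178 / (0.025·0.10178 + 0.975·0.061644) = 0.0025444/0.062647 = 0.0406.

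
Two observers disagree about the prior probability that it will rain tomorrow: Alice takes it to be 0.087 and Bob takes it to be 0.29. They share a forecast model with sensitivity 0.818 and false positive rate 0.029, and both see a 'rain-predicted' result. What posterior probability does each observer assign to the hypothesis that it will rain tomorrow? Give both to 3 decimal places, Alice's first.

Alice: 0.729; Bob: 0.920

P('+'|H) = 0.818, P('+'|¬H) = 0.029.
Alice: numerator 0.818·0.087 = 0.071166; evidence = 0.071166+0.029·0.913 = 0.097643; posterior = 0.729.
Bob: numerator 0.818·0.29 = 0.23722; evidence = 0.23722+0.029·0.71 = 0.25781; posterior = 0.920.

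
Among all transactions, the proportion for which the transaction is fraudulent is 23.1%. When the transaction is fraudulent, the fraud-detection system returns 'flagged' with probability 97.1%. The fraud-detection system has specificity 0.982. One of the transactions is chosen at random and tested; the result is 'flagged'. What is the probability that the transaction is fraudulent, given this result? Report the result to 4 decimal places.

P(H | E) ≈ 0.9419

Let H be the event that the transaction is fraudulent. P(H) = 0.231, so P(¬H) = 0.769. With E the 'flagged' result, P(E|H) = 0.971 and P(E|¬H) = 0.018.
P(E) = 0.971·0.231 + 0.018·0.769 = 0.22430 + 0.013842 = 0.23814.
By Bayes' theorem, P(H|E) = 0.22430 / 0.23814 = 0.9419.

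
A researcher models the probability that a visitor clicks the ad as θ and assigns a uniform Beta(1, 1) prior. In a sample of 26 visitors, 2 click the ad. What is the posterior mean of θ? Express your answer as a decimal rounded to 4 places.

Posterior mean ≈ 0.1071

The binomial likelihood is conjugate to the Beta prior: with 2 successes and 24 failures, the posterior is Beta(1+2, 1+24) = Beta(3, 25).
E[θ | data] = 3/(3+25) = 0.1071.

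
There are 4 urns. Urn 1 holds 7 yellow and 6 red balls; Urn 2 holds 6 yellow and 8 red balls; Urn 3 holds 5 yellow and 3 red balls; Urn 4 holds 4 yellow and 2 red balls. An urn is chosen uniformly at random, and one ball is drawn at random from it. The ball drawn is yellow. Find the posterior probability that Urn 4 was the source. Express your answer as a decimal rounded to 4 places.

Posterior probability ≈ 0.2952

P(yellow|Urn 1) = 0.5385; P(yellow|Urn 2) = 0.4286; P(yellow|Urn 3) = 0.625; P(yellow|Urn 4) = 0.6667.
Prior × likelihood for each source: 0.25·0.5385=0.1346, 0.25·0.4286=0.1071, 0.25·0.625=0.1562, 0.25·0.6667=0.1667. Summing gives P(yellow) = 0.56467.
P(Urn 4 | yellow) = 0.1667 / 0.56467 = 0.2952.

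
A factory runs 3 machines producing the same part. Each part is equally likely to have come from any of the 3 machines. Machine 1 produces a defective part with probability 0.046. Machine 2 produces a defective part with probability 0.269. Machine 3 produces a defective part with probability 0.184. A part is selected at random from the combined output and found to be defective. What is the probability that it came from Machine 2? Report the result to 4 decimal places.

Tabulate prior·likelihood by source: [1] prior 0.333333, lik 0.046, product 0.01533; [2] prior 0.333333, lik 0.269, product 0.08967; [3] prior 0.333333, lik 0.184, product 0.06133.
Normalizing constant = 0.16633; the posterior for Machine 2 is its product over the sum, 0.08967/0.16633 = 0.5391.

Posterior probability ≈ 0.5391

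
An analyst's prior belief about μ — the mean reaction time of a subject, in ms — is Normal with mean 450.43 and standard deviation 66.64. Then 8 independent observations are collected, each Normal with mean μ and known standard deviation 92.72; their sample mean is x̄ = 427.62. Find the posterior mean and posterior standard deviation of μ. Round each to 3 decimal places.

Prior precision 1/τ₀² = 1/66.64² = 0.00022518; data precision n/σ² = 8/92.72² = 0.00093056.
Posterior precision = 0.00022518 + 0.00093056 = 0.00115574, giving posterior SD = 1/√0.00115574 = 29.415.
Posterior mean = (0.00022518·450.43 + 0.00093056·427.62) / 0.00115574 = 432.064.

Posterior mean ≈ 432.064; posterior SD ≈ 29.415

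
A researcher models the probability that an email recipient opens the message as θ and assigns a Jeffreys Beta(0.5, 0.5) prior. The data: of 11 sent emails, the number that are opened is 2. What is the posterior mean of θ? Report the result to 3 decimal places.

Observing 2 successes and 9 failures updates Beta(0.5, 0.5) by adding the success and failure counts to the two shape parameters: α = 0.5+2 = 2.5, β = 0.5+9 = 9.5.
Posterior mean = α/(α+β) = 2.5/12 = 0.208.

Posterior mean ≈ 0.208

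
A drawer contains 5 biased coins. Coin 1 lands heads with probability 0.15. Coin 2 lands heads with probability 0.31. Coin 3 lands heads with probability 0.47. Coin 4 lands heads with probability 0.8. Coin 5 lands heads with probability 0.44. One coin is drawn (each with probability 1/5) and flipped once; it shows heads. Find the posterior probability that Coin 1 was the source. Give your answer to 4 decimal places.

Tabulate prior·likelihood by source: [1] prior 0.2, lik 0.15, product 0.03000; [2] prior 0.2, lik 0.31, product 0.06200; [3] prior 0.2, lik 0.47, product 0.09400; [4] prior 0.2, lik 0.8, product 0.1600; [5] prior 0.2, lik 0.44, product 0.08800.
Normalizing constant = 0.43400; the posterior for Coin 1 is its product over the sum, 0.03000/0.43400 = 0.0691.

Posterior probability ≈ 0.0691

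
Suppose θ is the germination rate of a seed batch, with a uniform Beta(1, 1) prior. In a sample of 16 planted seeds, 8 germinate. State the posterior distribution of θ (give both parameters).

Posterior: Beta(9, 9)

The binomial likelihood is conjugate to the Beta prior: with 8 successes and 8 failures, the posterior is Beta(1+8, 1+8) = Beta(9, 9).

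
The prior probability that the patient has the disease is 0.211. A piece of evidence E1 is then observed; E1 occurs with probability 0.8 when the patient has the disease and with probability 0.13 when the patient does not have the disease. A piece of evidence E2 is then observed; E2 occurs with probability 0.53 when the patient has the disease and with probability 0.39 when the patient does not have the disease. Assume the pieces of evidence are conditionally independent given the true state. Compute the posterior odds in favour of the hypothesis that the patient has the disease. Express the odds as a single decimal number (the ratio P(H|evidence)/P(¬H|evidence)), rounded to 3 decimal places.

Prior odds = 0.211/(1−0.211) = 0.26743.
Likelihood ratio for E1 = 0.8/0.13 = 6.1538.
Likelihood ratio for E2 = 0.53/0.39 = 1.3590.
Posterior odds = prior odds × LR₁ × LR₂ = 2.2365.

Posterior odds ≈ 2.236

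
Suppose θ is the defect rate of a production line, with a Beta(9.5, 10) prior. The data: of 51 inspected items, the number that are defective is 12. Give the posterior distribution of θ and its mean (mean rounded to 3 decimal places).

The binomial likelihood is conjugate to the Beta prior: with 12 successes and 39 failures, the posterior is Beta(9.5+12, 10+39) = Beta(21.5, 49).
E[θ | data] = 21.5/(21.5+49) = 0.305.

Posterior: Beta(21.5, 49); mean ≈ 0.305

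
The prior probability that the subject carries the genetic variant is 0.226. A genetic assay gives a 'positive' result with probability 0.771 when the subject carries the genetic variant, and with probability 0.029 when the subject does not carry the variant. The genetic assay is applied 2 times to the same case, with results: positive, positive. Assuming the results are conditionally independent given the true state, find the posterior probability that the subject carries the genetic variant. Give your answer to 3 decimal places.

Let H be the event that the subject carries the genetic variant; start with P(H) = 0.226. P('positive'|H) = 0.771, P('positive'|¬H) = 0.029.
Update on result 1 ('positive'): P(H) ← 0.771·0.2260 / (0.771·0.2260 + 0.029·0.7740) = 0.17425/0.19669 = 0.8859.
Update on result 2 ('positive'): P(H) ← 0.771·0.8859 / (0.771·0.8859 + 0.029·0.1141) = 0.68302/0.68632 = 0.9952.

Posterior P(H) ≈ 0.995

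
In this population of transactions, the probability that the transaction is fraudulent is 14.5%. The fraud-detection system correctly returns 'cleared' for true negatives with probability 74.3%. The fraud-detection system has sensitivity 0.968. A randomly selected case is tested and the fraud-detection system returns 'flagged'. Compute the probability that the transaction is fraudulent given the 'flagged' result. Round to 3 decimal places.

Write H for 'the transaction is fraudulent'. Prior odds H:¬H = 0.145/0.855 = 0.16959. For the 'flagged' outcome, the likelihood ratio is 0.968/0.257 = 3.7665.
Posterior odds = 0.16959 × 3.7665 = 0.63877, so P(H|E) = 0.63877/(1+0.63877) = 0.390.

P(H | E) ≈ 0.390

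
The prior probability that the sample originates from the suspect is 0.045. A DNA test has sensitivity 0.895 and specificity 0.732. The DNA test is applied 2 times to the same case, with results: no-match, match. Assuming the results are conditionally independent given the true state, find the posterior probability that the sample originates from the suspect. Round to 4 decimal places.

Let H be the event that the sample originates from the suspect; start with P(H) = 0.045. P('match'|H) = 0.895, P('match'|¬H) = 0.268.
Update on result 1 ('no-match'): P(H) ← 0.105·0.0450 / (0.105·0.0450 + 0.732·0.9550) = 0.0047250/0.70378 = 0.0067.
Update on result 2 ('match'): P(H) ← 0.895·0.0067 / (0.895·0.0067 + 0.268·0.9933) = 0.0060088/0.27221 = 0.0221.

Posterior P(H) ≈ 0.0221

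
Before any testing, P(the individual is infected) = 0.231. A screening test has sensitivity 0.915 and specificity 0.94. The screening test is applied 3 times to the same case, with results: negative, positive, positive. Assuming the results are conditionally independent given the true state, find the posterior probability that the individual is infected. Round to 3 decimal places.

Posterior P(H) ≈ 0.863

Let H be the event that the individual is infected; start with P(H) = 0.231. P('positive'|H) = 0.915, P('positive'|¬H) = 0.06.
Update on result 1 ('negative'): P(H) ← 0.085·0.2310 / (0.085·0.2310 + 0.94·0.7690) = 0.019635/0.74249 = 0.0264.
Update on result 2 ('positive'): P(H) ← 0.915·0.0264 / (0.915·0.0264 + 0.06·0.9736) = 0.024197/0.082610 = 0.2929.
Update on result 3 ('positive'): P(H) ← 0.915·0.2929 / (0.915·0.2929 + 0.06·0.7071) = 0.26801/0.31043 = 0.8633.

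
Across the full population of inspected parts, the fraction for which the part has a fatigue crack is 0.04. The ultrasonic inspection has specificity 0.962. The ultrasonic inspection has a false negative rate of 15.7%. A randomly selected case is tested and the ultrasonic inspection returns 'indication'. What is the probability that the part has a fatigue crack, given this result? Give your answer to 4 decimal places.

Write H for 'the part has a fatigue crack'. Prior odds H:¬H = 0.04/0.96 = 0.041667. For the 'indication' outcome, the likelihood ratio is 0.843/0.038 = 22.184.
Posterior odds = 0.041667 × 22.184 = 0.92434, so P(H|E) = 0.92434/(1+0.92434) = 0.4803.

P(H | E) ≈ 0.4803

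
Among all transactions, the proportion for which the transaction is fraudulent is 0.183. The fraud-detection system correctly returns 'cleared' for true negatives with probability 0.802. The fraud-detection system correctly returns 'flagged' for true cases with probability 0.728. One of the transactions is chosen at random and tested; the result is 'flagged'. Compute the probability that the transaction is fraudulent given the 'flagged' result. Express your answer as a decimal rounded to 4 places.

P(H | E) ≈ 0.4516

Let H be the event that the transaction is fraudulent. P(H) = 0.183, so P(¬H) = 0.817. With E the 'flagged' result, P(E|H) = 0.728 and P(E|¬H) = 0.198.
P(E) = 0.728·0.183 + 0.198·0.817 = 0.13322 + 0.16177 = 0.29499.
By Bayes' theorem, P(H|E) = 0.13322 / 0.29499 = 0.4516.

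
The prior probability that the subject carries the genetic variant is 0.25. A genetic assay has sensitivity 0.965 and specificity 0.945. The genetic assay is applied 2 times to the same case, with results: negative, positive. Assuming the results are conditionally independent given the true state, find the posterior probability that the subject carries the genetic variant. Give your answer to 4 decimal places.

With H the event that the subject carries the genetic variant, the joint likelihood of the observed sequence is P(data|H) = 0.035·0.965 = 0.033775 and P(data|¬H) = 0.945·0.055 = 0.051975.
Bayes: P(H|data) = 0.25·0.033775 / (0.25·0.033775 + 0.75·0.051975) = 0.0084437/0.047425 = 0.1780.

Posterior P(H) ≈ 0.1780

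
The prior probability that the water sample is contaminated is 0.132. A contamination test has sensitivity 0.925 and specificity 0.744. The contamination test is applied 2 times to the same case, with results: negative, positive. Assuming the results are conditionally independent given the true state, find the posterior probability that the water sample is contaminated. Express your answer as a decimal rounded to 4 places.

Posterior P(H) ≈ 0.0525

With H the event that the water sample is contaminated, the joint likelihood of the observed sequence is P(data|H) = 0.075·0.925 = 0.069375 and P(data|¬H) = 0.744·0.256 = 0.19046.
Bayes: P(H|data) = 0.132·0.069375 / (0.132·0.069375 + 0.868·0.19046) = 0.0091575/0.17448 = 0.0525.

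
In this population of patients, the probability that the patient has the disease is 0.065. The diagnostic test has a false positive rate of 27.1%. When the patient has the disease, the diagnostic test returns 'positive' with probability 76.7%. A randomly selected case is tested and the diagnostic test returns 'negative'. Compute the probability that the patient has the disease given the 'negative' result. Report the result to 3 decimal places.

P(H | E) ≈ 0.022

Write H for 'the patient has the disease'. Prior odds H:¬H = 0.065/0.935 = 0.069519. For the 'negative' outcome, the likelihood ratio is 0.233/0.729 = 0.31962.
Posterior odds = 0.069519 × 0.31962 = 0.022219, so P(H|E) = 0.022219/(1+0.022219) = 0.022.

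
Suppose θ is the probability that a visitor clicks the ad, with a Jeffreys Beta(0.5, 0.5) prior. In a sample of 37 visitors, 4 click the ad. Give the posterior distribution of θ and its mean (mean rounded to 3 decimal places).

The binomial likelihood is conjugate to the Beta prior: with 4 successes and 33 failures, the posterior is Beta(0.5+4, 0.5+33) = Beta(4.5, 33.5).
Posterior mean = α/(α+β) = 4.5/38 = 0.118.

Posterior: Beta(4.5, 33.5); mean ≈ 0.118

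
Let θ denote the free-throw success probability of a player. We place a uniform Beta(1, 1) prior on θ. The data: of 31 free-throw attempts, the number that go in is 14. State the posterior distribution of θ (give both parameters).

Posterior: Beta(15, 18)

The binomial likelihood is conjugate to the Beta prior: with 14 successes and 17 failures, the posterior is Beta(1+14, 1+17) = Beta(15, 18).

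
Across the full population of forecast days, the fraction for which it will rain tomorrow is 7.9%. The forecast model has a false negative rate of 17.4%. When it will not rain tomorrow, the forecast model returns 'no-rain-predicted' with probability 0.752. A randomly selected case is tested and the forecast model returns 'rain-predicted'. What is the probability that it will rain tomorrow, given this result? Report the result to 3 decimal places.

P(H | E) ≈ 0.222

Let H be the event that it will rain tomorrow. P(H) = 0.079, so P(¬H) = 0.921. With E the 'rain-predicted' result, P(E|H) = 0.826 and P(E|¬H) = 0.248.
P(E) = 0.826·0.079 + 0.248·0.921 = 0.065254 + 0.22841 = 0.29366.
By Bayes' theorem, P(H|E) = 0.065254 / 0.29366 = 0.222.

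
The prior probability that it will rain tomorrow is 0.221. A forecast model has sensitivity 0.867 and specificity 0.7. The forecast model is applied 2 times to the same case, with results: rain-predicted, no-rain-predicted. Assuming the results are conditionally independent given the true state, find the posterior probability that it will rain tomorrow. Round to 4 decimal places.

With H the event that it will rain tomorrow, the joint likelihood of the observed sequence is P(data|H) = 0.867·0.133 = 0.11531 and P(data|¬H) = 0.3·0.7 = 0.21000.
Bayes: P(H|data) = 0.221·0.11531 / (0.221·0.11531 + 0.779·0.21000) = 0.025484/0.18907 = 0.1348.

Posterior P(H) ≈ 0.1348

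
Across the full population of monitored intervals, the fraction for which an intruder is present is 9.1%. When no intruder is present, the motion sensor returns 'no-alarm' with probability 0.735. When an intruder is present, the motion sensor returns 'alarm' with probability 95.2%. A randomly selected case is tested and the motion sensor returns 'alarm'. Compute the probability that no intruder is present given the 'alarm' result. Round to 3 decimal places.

Let H be the event that an intruder is present. P(H) = 0.091, so P(¬H) = 0.909. With E the 'alarm' result, P(E|H) = 0.952 and P(E|¬H) = 0.265.
P(E) = 0.952·0.091 + 0.265·0.909 = 0.086632 + 0.24089 = 0.32752.
By Bayes' theorem, P(H|E) = 0.086632 / 0.32752 = 0.265. Hence P(¬H|E) = 1 − 0.265 = 0.735.

P(¬H | E) ≈ 0.735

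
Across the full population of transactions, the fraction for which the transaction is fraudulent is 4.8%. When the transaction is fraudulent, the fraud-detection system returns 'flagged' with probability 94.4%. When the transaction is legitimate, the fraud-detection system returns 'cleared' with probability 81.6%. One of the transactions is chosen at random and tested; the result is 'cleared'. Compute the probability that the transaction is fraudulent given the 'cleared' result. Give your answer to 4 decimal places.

Write H for 'the transaction is fraudulent'. Prior odds H:¬H = 0.048/0.952 = 0.050420. For the 'cleared' outcome, the likelihood ratio is 0.056/0.816 = 0.068627.
Posterior odds = 0.050420 × 0.068627 = 0.0034602, so P(H|E) = 0.0034602/(1+0.0034602) = 0.0034.

P(H | E) ≈ 0.0034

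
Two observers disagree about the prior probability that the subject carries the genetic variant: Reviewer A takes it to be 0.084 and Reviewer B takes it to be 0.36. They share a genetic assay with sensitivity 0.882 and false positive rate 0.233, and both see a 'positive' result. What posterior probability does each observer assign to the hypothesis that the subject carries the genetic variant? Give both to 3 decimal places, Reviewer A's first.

Reviewer A: 0.258; Reviewer B: 0.680

P('+'|H) = 0.882, P('+'|¬H) = 0.233.
Reviewer A: numerator 0.882·0.084 = 0.074088; evidence = 0.074088+0.233·0.916 = 0.28752; posterior = 0.258.
Reviewer B: numerator 0.882·0.36 = 0.31752; evidence = 0.31752+0.233·0.64 = 0.46664; posterior = 0.680.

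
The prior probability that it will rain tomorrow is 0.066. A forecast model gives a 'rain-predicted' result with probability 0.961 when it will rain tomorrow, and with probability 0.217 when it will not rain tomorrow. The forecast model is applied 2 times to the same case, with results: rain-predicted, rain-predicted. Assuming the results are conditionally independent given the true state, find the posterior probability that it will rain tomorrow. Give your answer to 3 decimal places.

With H the event that it will rain tomorrow, the joint likelihood of the observed sequence is P(data|H) = 0.961·0.961 = 0.92352 and P(data|¬H) = 0.217·0.217 = 0.047089.
Bayes: P(H|data) = 0.066·0.92352 / (0.066·0.92352 + 0.934·0.047089) = 0.060952/0.10493 = 0.5809.

Posterior P(H) ≈ 0.581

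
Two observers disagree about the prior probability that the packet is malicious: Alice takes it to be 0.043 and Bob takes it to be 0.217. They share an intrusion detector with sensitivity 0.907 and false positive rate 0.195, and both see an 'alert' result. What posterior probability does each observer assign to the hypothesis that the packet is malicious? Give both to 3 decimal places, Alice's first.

Alice: 0.173; Bob: 0.563

The likelihood ratio for an 'alert' result is 0.907/0.195 = 4.6513.
Alice: prior odds 0.043/0.957 = 0.044932; posterior odds 0.20899; posterior probability 0.173.
Bob: prior odds 0.217/0.783 = 0.27714; posterior odds 1.2891; posterior probability 0.563.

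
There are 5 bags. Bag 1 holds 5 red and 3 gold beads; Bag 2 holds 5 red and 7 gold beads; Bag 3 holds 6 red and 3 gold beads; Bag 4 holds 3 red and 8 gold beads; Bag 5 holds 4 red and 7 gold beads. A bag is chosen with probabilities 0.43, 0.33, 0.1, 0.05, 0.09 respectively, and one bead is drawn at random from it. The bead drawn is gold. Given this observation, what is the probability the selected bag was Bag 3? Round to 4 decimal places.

Posterior probability ≈ 0.0693

Tabulate prior·likelihood by source: [1] prior 0.43, lik 0.375, product 0.1613; [2] prior 0.33, lik 0.5833, product 0.1925; [3] prior 0.1, lik 0.3333, product 0.03333; [4] prior 0.05, lik 0.7273, product 0.03636; [5] prior 0.09, lik 0.6364, product 0.05727.
Normalizing constant = 0.48072; the posterior for Bag 3 is its product over the sum, 0.03333/0.48072 = 0.0693.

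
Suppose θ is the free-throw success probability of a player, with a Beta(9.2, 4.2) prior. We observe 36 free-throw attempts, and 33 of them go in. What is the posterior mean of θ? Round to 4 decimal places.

The binomial likelihood is conjugate to the Beta prior: with 33 successes and 3 failures, the posterior is Beta(9.2+33, 4.2+3) = Beta(42.2, 7.2).
Posterior mean = α/(α+β) = 42.2/49.4 = 0.8543.

Posterior mean ≈ 0.8543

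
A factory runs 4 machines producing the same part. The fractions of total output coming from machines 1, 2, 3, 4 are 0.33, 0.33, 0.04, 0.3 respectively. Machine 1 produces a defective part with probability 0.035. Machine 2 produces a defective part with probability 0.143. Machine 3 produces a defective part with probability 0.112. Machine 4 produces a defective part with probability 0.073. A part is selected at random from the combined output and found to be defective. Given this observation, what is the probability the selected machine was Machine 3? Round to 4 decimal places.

Posterior probability ≈ 0.0526

P(defective|M1) = 0.035; P(defective|M2) = 0.143; P(defective|M3) = 0.112; P(defective|M4) = 0.073.
Prior × likelihood for each source: 0.33·0.035=0.01155, 0.33·0.143=0.04719, 0.04·0.112=0.004480, 0.3·0.073=0.02190. Summing gives P(defective) = 0.085120.
P(Machine 3 | defective) = 0.004480 / 0.085120 = 0.0526.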